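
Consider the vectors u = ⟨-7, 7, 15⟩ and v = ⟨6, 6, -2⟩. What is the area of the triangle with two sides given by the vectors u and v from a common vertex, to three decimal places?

76.890

i: 7·(-2) - 15·6 = -14 - 90 = -104
j: 15·6 - (-7)·(-2) = 90 - 14 = 76
k: (-7)·6 - 7·6 = -42 - 42 = -84
u × v = (-104, 76, -84)
|u × v| = √((-104)² + 76² + (-84)²) = √23648 ≈ 153.7791
area = ½ · 153.7791 ≈ 76.890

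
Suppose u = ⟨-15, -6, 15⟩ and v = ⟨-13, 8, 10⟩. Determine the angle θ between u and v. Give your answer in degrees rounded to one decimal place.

42.4

u · v = (-15)·(-13) + (-6)·8 + 15·10 = 195 - 48 + 150 = 297
|u|² = 225 + 36 + 225 = 486,  |u| = √486 ≈ 22.045408
|v|² = 169 + 64 + 100 = 333,  |v| = √333 ≈ 18.248288
cos θ = 297 / (22.045408 · 18.248288) ≈ 0.73827
θ = arccos(0.73827) ≈ 42.4°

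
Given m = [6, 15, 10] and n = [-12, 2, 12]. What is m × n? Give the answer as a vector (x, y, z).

(160, -192, 192)

i: 15·12 - 10·2 = 180 - 20 = 160
j: 10·(-12) - 6·12 = -120 - 72 = -192
k: 6·2 - 15·(-12) = 12 - (-180) = 192
m × n = (160, -192, 192)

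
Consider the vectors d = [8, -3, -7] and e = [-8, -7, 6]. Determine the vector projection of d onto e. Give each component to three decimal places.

d · e = 8·(-8) + (-3)·(-7) + (-7)·6 = -64 + 21 - 42 = -85
|e|² = 64 + 49 + 36 = 149
proj_e d = (-85/149) · (-8, -7, 6) ≈ (4.564, 3.993, -3.423)

(4.564, 3.993, -3.423)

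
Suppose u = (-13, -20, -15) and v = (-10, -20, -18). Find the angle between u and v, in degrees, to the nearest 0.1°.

u · v = (-13)·(-10) + (-20)·(-20) + (-15)·(-18) = 130 + 400 + 270 = 800
|u|² = 169 + 400 + 225 = 794,  |u| = √794 ≈ 28.178006
|v|² = 100 + 400 + 324 = 824,  |v| = √824 ≈ 28.705400
cos θ = 800 / (28.178006 · 28.705400) ≈ 0.98905
θ = arccos(0.98905) ≈ 8.5°

8.5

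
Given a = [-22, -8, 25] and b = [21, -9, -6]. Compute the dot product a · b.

-540

a · b = (-22)·21 + (-8)·(-9) + 25·(-6) = -462 + 72 - 150 = -540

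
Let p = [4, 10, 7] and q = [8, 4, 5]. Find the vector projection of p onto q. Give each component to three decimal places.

(8.152, 4.076, 5.095)

p · q = 4·8 + 10·4 + 7·5 = 32 + 40 + 35 = 107
|q|² = 64 + 16 + 25 = 105
proj_q p = (107/105) · (8, 4, 5) ≈ (8.152, 4.076, 5.095)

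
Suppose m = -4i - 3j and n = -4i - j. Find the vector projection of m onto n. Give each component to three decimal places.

m · n = (-4)·(-4) + (-3)·(-1) = 16 + 3 = 19
|n|² = 16 + 1 = 17
proj_n m = (19/17) · (-4, -1) ≈ (-4.471, -1.118)

(-4.471, -1.118)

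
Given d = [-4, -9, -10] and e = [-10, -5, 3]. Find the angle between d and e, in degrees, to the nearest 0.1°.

70.2

d · e = (-4)·(-10) + (-9)·(-5) + (-10)·3 = 40 + 45 - 30 = 55
|d|² = 16 + 81 + 100 = 197,  |d| = √197 ≈ 14.035669
|e|² = 100 + 25 + 9 = 134,  |e| = √134 ≈ 11.575837
cos θ = 55 / (14.035669 · 11.575837) ≈ 0.33851
θ = arccos(0.33851) ≈ 70.2°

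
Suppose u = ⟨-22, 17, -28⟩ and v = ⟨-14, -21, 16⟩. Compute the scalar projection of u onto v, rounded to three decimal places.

u · v = (-22)·(-14) + 17·(-21) + (-28)·16 = 308 - 357 - 448 = -497
|v| = √(196 + 441 + 256) = √893 ≈ 29.8831
comp_v u = -497 / √893 ≈ -16.631

-16.631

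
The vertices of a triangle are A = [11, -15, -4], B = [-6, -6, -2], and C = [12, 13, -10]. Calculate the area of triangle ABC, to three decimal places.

AB = (-17, 9, 2),  AC = (1, 28, -6)
i: 9·(-6) - 2·28 = -54 - 56 = -110
j: 2·1 - (-17)·(-6) = 2 - 102 = -100
k: (-17)·28 - 9·1 = -476 - 9 = -485
AB × AC = (-110, -100, -485)
|AB × AC| = √257325 ≈ 507.2721
area = ½ · 507.2721 ≈ 253.636

253.636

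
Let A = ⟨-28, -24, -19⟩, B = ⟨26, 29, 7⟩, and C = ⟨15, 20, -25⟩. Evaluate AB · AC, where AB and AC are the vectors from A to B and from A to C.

AB = B − A = (54, 53, 26)
AC = C − A = (43, 44, -6)
AB · AC = 54·43 + 53·44 + 26·(-6) = 2322 + 2332 - 156 = 4498

4498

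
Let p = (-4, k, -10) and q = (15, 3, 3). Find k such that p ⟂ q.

30

p · q = (-4)·15 + k·3 + (-10)·3 = -90 + 3k
Set equal to 0: 3k = 90, so k = 30.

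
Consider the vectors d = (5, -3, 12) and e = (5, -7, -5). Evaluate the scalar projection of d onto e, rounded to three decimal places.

d · e = 5·5 + (-3)·(-7) + 12·(-5) = 25 + 21 - 60 = -14
|e| = √(25 + 49 + 25) = √99 ≈ 9.9499
comp_e d = -14 / √99 ≈ -1.407

-1.407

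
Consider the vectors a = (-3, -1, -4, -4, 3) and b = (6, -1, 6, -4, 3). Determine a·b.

-16

a · b = (-3)·6 + (-1)·(-1) + (-4)·6 + (-4)·(-4) + 3·3 = -18 + 1 - 24 + 16 + 9 = -16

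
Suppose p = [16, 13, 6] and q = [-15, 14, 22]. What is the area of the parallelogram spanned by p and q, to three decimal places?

i: 13·22 - 6·14 = 286 - 84 = 202
j: 6·(-15) - 16·22 = -90 - 352 = -442
k: 16·14 - 13·(-15) = 224 - (-195) = 419
p × q = (202, -442, 419)
|p × q| = √(202² + (-442)² + 419²) = √411729 ≈ 641.6611

641.661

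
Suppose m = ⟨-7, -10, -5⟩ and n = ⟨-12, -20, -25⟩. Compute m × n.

i: (-10)·(-25) - (-5)·(-20) = 250 - 100 = 150
j: (-5)·(-12) - (-7)·(-25) = 60 - 175 = -115
k: (-7)·(-20) - (-10)·(-12) = 140 - 120 = 20
m × n = (150, -115, 20)

(150, -115, 20)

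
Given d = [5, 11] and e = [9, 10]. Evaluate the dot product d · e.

d · e = 5·9 + 11·10 = 45 + 110 = 155

155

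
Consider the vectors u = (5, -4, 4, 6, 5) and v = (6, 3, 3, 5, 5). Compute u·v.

u · v = 5·6 + (-4)·3 + 4·3 + 6·5 + 5·5 = 30 - 12 + 12 + 30 + 25 = 85

85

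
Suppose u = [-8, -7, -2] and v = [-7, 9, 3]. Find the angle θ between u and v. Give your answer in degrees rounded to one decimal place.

u · v = (-8)·(-7) + (-7)·9 + (-2)·3 = 56 - 63 - 6 = -13
|u|² = 64 + 49 + 4 = 117,  |u| = √117 ≈ 10.816654
|v|² = 49 + 81 + 9 = 139,  |v| = √139 ≈ 11.789826
cos θ = -13 / (10.816654 · 11.789826) ≈ -0.10194
θ = arccos(-0.10194) ≈ 95.9°

95.9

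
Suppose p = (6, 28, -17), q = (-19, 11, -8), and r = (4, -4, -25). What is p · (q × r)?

-16582

q × r:
i: 11·(-25) - (-8)·(-4) = -275 - 32 = -307
j: (-8)·4 - (-19)·(-25) = -32 - 475 = -507
k: (-19)·(-4) - 11·4 = 76 - 44 = 32
q × r = (-307, -507, 32)
p · (q × r) = 6·(-307) + 28·(-507) + (-17)·32 = -1842 - 14196 - 544 = -16582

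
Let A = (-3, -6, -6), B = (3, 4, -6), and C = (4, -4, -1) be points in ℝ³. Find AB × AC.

AB = (6, 10, 0)
AC = (7, 2, 5)
i: 10·5 - 0·2 = 50 - 0 = 50
j: 0·7 - 6·5 = 0 - 30 = -30
k: 6·2 - 10·7 = 12 - 70 = -58
AB × AC = (50, -30, -58)

(50, -30, -58)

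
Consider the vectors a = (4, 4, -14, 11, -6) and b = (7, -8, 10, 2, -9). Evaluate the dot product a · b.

-68

a · b = 4·7 + 4·(-8) + (-14)·10 + 11·2 + (-6)·(-9) = 28 - 32 - 140 + 22 + 54 = -68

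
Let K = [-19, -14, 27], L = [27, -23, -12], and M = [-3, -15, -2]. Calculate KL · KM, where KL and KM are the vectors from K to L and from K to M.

KL = L − K = (46, -9, -39)
KM = M − K = (16, -1, -29)
KL · KM = 46·16 + (-9)·(-1) + (-39)·(-29) = 736 + 9 + 1131 = 1876

1876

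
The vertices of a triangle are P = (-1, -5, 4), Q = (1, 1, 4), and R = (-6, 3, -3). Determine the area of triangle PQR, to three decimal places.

31.922

PQ = (2, 6, 0),  PR = (-5, 8, -7)
i: 6·(-7) - 0·8 = -42 - 0 = -42
j: 0·(-5) - 2·(-7) = 0 - (-14) = 14
k: 2·8 - 6·(-5) = 16 - (-30) = 46
PQ × PR = (-42, 14, 46)
|PQ × PR| = √4076 ≈ 63.8436
area = ½ · 63.8436 ≈ 31.922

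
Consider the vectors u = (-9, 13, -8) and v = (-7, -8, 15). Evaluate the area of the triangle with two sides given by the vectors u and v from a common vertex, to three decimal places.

i: 13·15 - (-8)·(-8) = 195 - 64 = 131
j: (-8)·(-7) - (-9)·15 = 56 - (-135) = 191
k: (-9)·(-8) - 13·(-7) = 72 - (-91) = 163
u × v = (131, 191, 163)
|u × v| = √(131² + 191² + 163²) = √80211 ≈ 283.2155
area = ½ · 283.2155 ≈ 141.608

141.608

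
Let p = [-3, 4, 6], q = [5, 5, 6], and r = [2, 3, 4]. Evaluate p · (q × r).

-8

q × r:
i: 5·4 - 6·3 = 20 - 18 = 2
j: 6·2 - 5·4 = 12 - 20 = -8
k: 5·3 - 5·2 = 15 - 10 = 5
q × r = (2, -8, 5)
p · (q × r) = (-3)·2 + 4·(-8) + 6·5 = -6 - 32 + 30 = -8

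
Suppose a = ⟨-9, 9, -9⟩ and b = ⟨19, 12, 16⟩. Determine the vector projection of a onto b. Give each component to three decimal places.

(-5.168, -3.264, -4.352)

a · b = (-9)·19 + 9·12 + (-9)·16 = -171 + 108 - 144 = -207
|b|² = 361 + 144 + 256 = 761
proj_b a = (-207/761) · (19, 12, 16) ≈ (-5.168, -3.264, -4.352)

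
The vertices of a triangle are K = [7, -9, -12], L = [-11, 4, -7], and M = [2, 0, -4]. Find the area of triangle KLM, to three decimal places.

82.236

KL = (-18, 13, 5),  KM = (-5, 9, 8)
i: 13·8 - 5·9 = 104 - 45 = 59
j: 5·(-5) - (-18)·8 = -25 - (-144) = 119
k: (-18)·9 - 13·(-5) = -162 - (-65) = -97
KL × KM = (59, 119, -97)
|KL × KM| = √27051 ≈ 164.4719
area = ½ · 164.4719 ≈ 82.236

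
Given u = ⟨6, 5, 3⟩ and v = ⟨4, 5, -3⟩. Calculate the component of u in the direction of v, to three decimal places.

5.657

u · v = 6·4 + 5·5 + 3·(-3) = 24 + 25 - 9 = 40
|v| = √(16 + 25 + 9) = √50 ≈ 7.0711
comp_v u = 40 / √50 ≈ 5.657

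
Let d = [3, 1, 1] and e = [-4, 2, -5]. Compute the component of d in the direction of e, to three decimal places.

-2.236

d · e = 3·(-4) + 1·2 + 1·(-5) = -12 + 2 - 5 = -15
|e| = √(16 + 4 + 25) = √45 ≈ 6.7082
comp_e d = -15 / √45 ≈ -2.236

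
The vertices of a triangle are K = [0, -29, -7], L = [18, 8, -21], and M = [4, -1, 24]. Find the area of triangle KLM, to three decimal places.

847.386

KL = (18, 37, -14),  KM = (4, 28, 31)
i: 37·31 - (-14)·28 = 1147 - (-392) = 1539
j: (-14)·4 - 18·31 = -56 - 558 = -614
k: 18·28 - 37·4 = 504 - 148 = 356
KL × KM = (1539, -614, 356)
|KL × KM| = √2872253 ≈ 1694.7723
area = ½ · 1694.7723 ≈ 847.386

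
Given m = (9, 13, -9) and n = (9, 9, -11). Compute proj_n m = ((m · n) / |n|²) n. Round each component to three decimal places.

m · n = 9·9 + 13·9 + (-9)·(-11) = 81 + 117 + 99 = 297
|n|² = 81 + 81 + 121 = 283
proj_n m = (297/283) · (9, 9, -11) ≈ (9.445, 9.445, -11.544)

(9.445, 9.445, -11.544)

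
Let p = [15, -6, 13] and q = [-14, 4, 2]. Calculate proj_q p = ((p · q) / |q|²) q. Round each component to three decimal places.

(13.481, -3.852, -1.926)

p · q = 15·(-14) + (-6)·4 + 13·2 = -210 - 24 + 26 = -208
|q|² = 196 + 16 + 4 = 216
proj_q p = (-208/216) · (-14, 4, 2) ≈ (13.481, -3.852, -1.926)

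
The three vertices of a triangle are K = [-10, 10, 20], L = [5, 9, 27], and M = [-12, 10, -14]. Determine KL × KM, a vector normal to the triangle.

(34, 496, -2)

KL = (15, -1, 7)
KM = (-2, 0, -34)
i: (-1)·(-34) - 7·0 = 34 - 0 = 34
j: 7·(-2) - 15·(-34) = -14 - (-510) = 496
k: 15·0 - (-1)·(-2) = 0 - 2 = -2
KL × KM = (34, 496, -2)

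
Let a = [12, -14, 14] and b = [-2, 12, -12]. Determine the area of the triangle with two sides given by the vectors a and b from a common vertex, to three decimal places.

82.024

i: (-14)·(-12) - 14·12 = 168 - 168 = 0
j: 14·(-2) - 12·(-12) = -28 - (-144) = 116
k: 12·12 - (-14)·(-2) = 144 - 28 = 116
a × b = (0, 116, 116)
|a × b| = √(0² + 116² + 116²) = √26912 ≈ 164.0488
area = ½ · 164.0488 ≈ 82.024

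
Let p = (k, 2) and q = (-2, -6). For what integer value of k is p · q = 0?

p · q = k·(-2) + 2·(-6) = -12 - 2k
Set equal to 0: -2k = 12, so k = -6.

-6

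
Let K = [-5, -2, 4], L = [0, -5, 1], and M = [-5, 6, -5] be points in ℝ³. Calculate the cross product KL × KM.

KL = (5, -3, -3)
KM = (0, 8, -9)
i: (-3)·(-9) - (-3)·8 = 27 - (-24) = 51
j: (-3)·0 - 5·(-9) = 0 - (-45) = 45
k: 5·8 - (-3)·0 = 40 - 0 = 40
KL × KM = (51, 45, 40)

(51, 45, 40)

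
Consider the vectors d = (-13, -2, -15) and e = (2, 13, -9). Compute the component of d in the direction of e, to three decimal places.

d · e = (-13)·2 + (-2)·13 + (-15)·(-9) = -26 - 26 + 135 = 83
|e| = √(4 + 169 + 81) = √254 ≈ 15.9374
comp_e d = 83 / √254 ≈ 5.208

5.208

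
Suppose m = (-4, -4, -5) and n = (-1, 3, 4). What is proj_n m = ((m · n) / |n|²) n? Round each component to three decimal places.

(1.077, -3.231, -4.308)

m · n = (-4)·(-1) + (-4)·3 + (-5)·4 = 4 - 12 - 20 = -28
|n|² = 1 + 9 + 16 = 26
proj_n m = (-28/26) · (-1, 3, 4) ≈ (1.077, -3.231, -4.308)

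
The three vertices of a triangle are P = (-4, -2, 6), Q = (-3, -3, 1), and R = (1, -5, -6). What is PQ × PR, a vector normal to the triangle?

(-3, -13, 2)

PQ = (1, -1, -5)
PR = (5, -3, -12)
i: (-1)·(-12) - (-5)·(-3) = 12 - 15 = -3
j: (-5)·5 - 1·(-12) = -25 - (-12) = -13
k: 1·(-3) - (-1)·5 = -3 - (-5) = 2
PQ × PR = (-3, -13, 2)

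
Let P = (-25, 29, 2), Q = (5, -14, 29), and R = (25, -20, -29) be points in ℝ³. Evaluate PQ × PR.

(2656, 2280, 680)

PQ = (30, -43, 27)
PR = (50, -49, -31)
i: (-43)·(-31) - 27·(-49) = 1333 - (-1323) = 2656
j: 27·50 - 30·(-31) = 1350 - (-930) = 2280
k: 30·(-49) - (-43)·50 = -1470 - (-2150) = 680
PQ × PR = (2656, 2280, 680)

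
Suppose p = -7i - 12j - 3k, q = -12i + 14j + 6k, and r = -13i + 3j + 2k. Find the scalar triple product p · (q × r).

q × r:
i: 14·2 - 6·3 = 28 - 18 = 10
j: 6·(-13) - (-12)·2 = -78 - (-24) = -54
k: (-12)·3 - 14·(-13) = -36 - (-182) = 146
q × r = (10, -54, 146)
p · (q × r) = (-7)·10 + (-12)·(-54) + (-3)·146 = -70 + 648 - 438 = 140

140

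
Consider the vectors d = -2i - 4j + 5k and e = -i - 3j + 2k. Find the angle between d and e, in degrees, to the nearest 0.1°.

17.0

d · e = (-2)·(-1) + (-4)·(-3) + 5·2 = 2 + 12 + 10 = 24
|d|² = 4 + 16 + 25 = 45,  |d| = √45 ≈ 6.708204
|e|² = 1 + 9 + 4 = 14,  |e| = √14 ≈ 3.741657
cos θ = 24 / (6.708204 · 3.741657) ≈ 0.95618
θ = arccos(0.95618) ≈ 17.0°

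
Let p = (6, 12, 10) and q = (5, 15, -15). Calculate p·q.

60

p · q = 6·5 + 12·15 + 10·(-15) = 30 + 180 - 150 = 60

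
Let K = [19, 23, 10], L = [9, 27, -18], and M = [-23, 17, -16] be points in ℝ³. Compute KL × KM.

(-272, 916, 228)

KL = (-10, 4, -28)
KM = (-42, -6, -26)
i: 4·(-26) - (-28)·(-6) = -104 - 168 = -272
j: (-28)·(-42) - (-10)·(-26) = 1176 - 260 = 916
k: (-10)·(-6) - 4·(-42) = 60 - (-168) = 228
KL × KM = (-272, 916, 228)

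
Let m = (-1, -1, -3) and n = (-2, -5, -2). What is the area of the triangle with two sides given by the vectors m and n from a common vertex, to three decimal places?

6.964

i: (-1)·(-2) - (-3)·(-5) = 2 - 15 = -13
j: (-3)·(-2) - (-1)·(-2) = 6 - 2 = 4
k: (-1)·(-5) - (-1)·(-2) = 5 - 2 = 3
m × n = (-13, 4, 3)
|m × n| = √((-13)² + 4² + 3²) = √194 ≈ 13.9284
area = ½ · 13.9284 ≈ 6.964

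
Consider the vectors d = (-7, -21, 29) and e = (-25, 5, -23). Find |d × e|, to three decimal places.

i: (-21)·(-23) - 29·5 = 483 - 145 = 338
j: 29·(-25) - (-7)·(-23) = -725 - 161 = -886
k: (-7)·5 - (-21)·(-25) = -35 - 525 = -560
d × e = (338, -886, -560)
|d × e| = √(338² + (-886)² + (-560)²) = √1212840 ≈ 1101.2902

1101.290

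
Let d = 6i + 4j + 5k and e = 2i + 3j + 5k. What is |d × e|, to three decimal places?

i: 4·5 - 5·3 = 20 - 15 = 5
j: 5·2 - 6·5 = 10 - 30 = -20
k: 6·3 - 4·2 = 18 - 8 = 10
d × e = (5, -20, 10)
|d × e| = √(5² + (-20)² + 10²) = √525 ≈ 22.9129

22.913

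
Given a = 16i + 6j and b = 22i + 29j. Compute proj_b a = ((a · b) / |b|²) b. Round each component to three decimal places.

a · b = 16·22 + 6·29 = 352 + 174 = 526
|b|² = 484 + 841 = 1325
proj_b a = (526/1325) · (22, 29) ≈ (8.734, 11.512)

(8.734, 11.512)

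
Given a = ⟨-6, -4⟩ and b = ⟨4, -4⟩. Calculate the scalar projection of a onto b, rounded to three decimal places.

a · b = (-6)·4 + (-4)·(-4) = -24 + 16 = -8
|b| = √(16 + 16) = √32 ≈ 5.6569
comp_b a = -8 / √32 ≈ -1.414

-1.414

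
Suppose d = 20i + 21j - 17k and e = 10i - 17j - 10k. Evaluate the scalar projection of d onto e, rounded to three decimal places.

d · e = 20·10 + 21·(-17) + (-17)·(-10) = 200 - 357 + 170 = 13
|e| = √(100 + 289 + 100) = √489 ≈ 22.1133
comp_e d = 13 / √489 ≈ 0.588

0.588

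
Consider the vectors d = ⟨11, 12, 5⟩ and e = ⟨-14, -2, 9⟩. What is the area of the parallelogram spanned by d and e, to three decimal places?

252.589

i: 12·9 - 5·(-2) = 108 - (-10) = 118
j: 5·(-14) - 11·9 = -70 - 99 = -169
k: 11·(-2) - 12·(-14) = -22 - (-168) = 146
d × e = (118, -169, 146)
|d × e| = √(118² + (-169)² + 146²) = √63801 ≈ 252.5886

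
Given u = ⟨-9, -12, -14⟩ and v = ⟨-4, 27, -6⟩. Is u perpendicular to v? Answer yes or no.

no

u · v = (-9)·(-4) + (-12)·27 + (-14)·(-6) = 36 - 324 + 84 = -204
Nonzero, so the vectors are not orthogonal.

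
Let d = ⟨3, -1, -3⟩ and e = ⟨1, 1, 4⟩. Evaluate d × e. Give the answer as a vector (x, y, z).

i: (-1)·4 - (-3)·1 = -4 - (-3) = -1
j: (-3)·1 - 3·4 = -3 - 12 = -15
k: 3·1 - (-1)·1 = 3 - (-1) = 4
d × e = (-1, -15, 4)

(-1, -15, 4)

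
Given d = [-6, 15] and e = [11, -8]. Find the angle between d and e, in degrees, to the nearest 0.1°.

d · e = (-6)·11 + 15·(-8) = -66 - 120 = -186
|d|² = 36 + 225 = 261,  |d| = √261 ≈ 16.155494
|e|² = 121 + 64 = 185,  |e| = √185 ≈ 13.601471
cos θ = -186 / (16.155494 · 13.601471) ≈ -0.84646
θ = arccos(-0.84646) ≈ 147.8°

147.8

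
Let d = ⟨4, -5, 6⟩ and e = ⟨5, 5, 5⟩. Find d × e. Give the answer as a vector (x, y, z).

i: (-5)·5 - 6·5 = -25 - 30 = -55
j: 6·5 - 4·5 = 30 - 20 = 10
k: 4·5 - (-5)·5 = 20 - (-25) = 45
d × e = (-55, 10, 45)

(-55, 10, 45)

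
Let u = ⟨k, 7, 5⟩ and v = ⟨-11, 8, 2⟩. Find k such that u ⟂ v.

6

u · v = k·(-11) + 7·8 + 5·2 = 66 - 11k
Set equal to 0: -11k = -66, so k = 6.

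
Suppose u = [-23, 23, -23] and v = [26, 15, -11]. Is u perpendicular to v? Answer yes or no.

yes

u · v = (-23)·26 + 23·15 + (-23)·(-11) = -598 + 345 + 253 = 0
Zero, so the vectors are orthogonal.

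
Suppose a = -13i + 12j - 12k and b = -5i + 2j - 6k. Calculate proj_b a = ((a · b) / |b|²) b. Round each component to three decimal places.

(-12.385, 4.954, -14.862)

a · b = (-13)·(-5) + 12·2 + (-12)·(-6) = 65 + 24 + 72 = 161
|b|² = 25 + 4 + 36 = 65
proj_b a = (161/65) · (-5, 2, -6) ≈ (-12.385, 4.954, -14.862)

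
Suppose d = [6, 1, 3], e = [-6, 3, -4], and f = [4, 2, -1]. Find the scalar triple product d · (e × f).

e × f:
i: 3·(-1) - (-4)·2 = -3 - (-8) = 5
j: (-4)·4 - (-6)·(-1) = -16 - 6 = -22
k: (-6)·2 - 3·4 = -12 - 12 = -24
e × f = (5, -22, -24)
d · (e × f) = 6·5 + 1·(-22) + 3·(-24) = 30 - 22 - 72 = -64

-64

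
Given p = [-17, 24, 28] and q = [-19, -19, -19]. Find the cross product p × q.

i: 24·(-19) - 28·(-19) = -456 - (-532) = 76
j: 28·(-19) - (-17)·(-19) = -532 - 323 = -855
k: (-17)·(-19) - 24·(-19) = 323 - (-456) = 779
p × q = (76, -855, 779)

(76, -855, 779)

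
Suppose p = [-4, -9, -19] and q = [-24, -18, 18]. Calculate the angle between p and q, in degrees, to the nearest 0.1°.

96.4

p · q = (-4)·(-24) + (-9)·(-18) + (-19)·18 = 96 + 162 - 342 = -84
|p|² = 16 + 81 + 361 = 458,  |p| = √458 ≈ 21.400935
|q|² = 576 + 324 + 324 = 1224,  |q| = √1224 ≈ 34.985711
cos θ = -84 / (21.400935 · 34.985711) ≈ -0.11219
θ = arccos(-0.11219) ≈ 96.4°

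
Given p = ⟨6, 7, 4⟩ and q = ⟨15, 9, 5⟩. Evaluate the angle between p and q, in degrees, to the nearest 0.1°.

p · q = 6·15 + 7·9 + 4·5 = 90 + 63 + 20 = 173
|p|² = 36 + 49 + 16 = 101,  |p| = √101 ≈ 10.049876
|q|² = 225 + 81 + 25 = 331,  |q| = √331 ≈ 18.193405
cos θ = 173 / (10.049876 · 18.193405) ≈ 0.94617
θ = arccos(0.94617) ≈ 18.9°

18.9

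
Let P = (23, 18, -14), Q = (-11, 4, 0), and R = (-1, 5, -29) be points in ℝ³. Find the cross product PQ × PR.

(392, -846, 106)

PQ = (-34, -14, 14)
PR = (-24, -13, -15)
i: (-14)·(-15) - 14·(-13) = 210 - (-182) = 392
j: 14·(-24) - (-34)·(-15) = -336 - 510 = -846
k: (-34)·(-13) - (-14)·(-24) = 442 - 336 = 106
PQ × PR = (392, -846, 106)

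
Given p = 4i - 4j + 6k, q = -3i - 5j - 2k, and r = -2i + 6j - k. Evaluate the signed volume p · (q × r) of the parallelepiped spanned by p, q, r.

-104

q × r:
i: (-5)·(-1) - (-2)·6 = 5 - (-12) = 17
j: (-2)·(-2) - (-3)·(-1) = 4 - 3 = 1
k: (-3)·6 - (-5)·(-2) = -18 - 10 = -28
q × r = (17, 1, -28)
p · (q × r) = 4·17 + (-4)·1 + 6·(-28) = 68 - 4 - 168 = -104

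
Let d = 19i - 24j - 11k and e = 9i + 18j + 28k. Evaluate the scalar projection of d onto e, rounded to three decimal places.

d · e = 19·9 + (-24)·18 + (-11)·28 = 171 - 432 - 308 = -569
|e| = √(81 + 324 + 784) = √1189 ≈ 34.4819
comp_e d = -569 / √1189 ≈ -16.501

-16.501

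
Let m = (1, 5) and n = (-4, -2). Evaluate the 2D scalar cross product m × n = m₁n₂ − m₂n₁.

1·(-2) - 5·(-4) = -2 - (-20) = 18

18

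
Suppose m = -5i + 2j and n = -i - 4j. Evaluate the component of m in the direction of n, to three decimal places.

-0.728

m · n = (-5)·(-1) + 2·(-4) = 5 - 8 = -3
|n| = √(1 + 16) = √17 ≈ 4.1231
comp_n m = -3 / √17 ≈ -0.728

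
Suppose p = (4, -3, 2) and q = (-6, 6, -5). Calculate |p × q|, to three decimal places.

i: (-3)·(-5) - 2·6 = 15 - 12 = 3
j: 2·(-6) - 4·(-5) = -12 - (-20) = 8
k: 4·6 - (-3)·(-6) = 24 - 18 = 6
p × q = (3, 8, 6)
|p × q| = √(3² + 8² + 6²) = √109 ≈ 10.4403

10.440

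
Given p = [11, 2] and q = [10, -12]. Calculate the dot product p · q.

p · q = 11·10 + 2·(-12) = 110 - 24 = 86

86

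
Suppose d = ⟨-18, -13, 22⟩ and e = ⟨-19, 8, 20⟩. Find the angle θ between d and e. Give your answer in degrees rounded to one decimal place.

d · e = (-18)·(-19) + (-13)·8 + 22·20 = 342 - 104 + 440 = 678
|d|² = 324 + 169 + 484 = 977,  |d| = √977 ≈ 31.256999
|e|² = 361 + 64 + 400 = 825,  |e| = √825 ≈ 28.722813
cos θ = 678 / (31.256999 · 28.722813) ≈ 0.75519
θ = arccos(0.75519) ≈ 41.0°

41.0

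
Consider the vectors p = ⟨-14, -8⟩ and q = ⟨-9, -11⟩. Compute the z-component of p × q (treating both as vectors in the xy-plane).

(-14)·(-11) - (-8)·(-9) = 154 - 72 = 82

82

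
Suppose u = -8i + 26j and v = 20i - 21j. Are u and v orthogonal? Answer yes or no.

u · v = (-8)·20 + 26·(-21) = -160 - 546 = -706
Nonzero, so the vectors are not orthogonal.

no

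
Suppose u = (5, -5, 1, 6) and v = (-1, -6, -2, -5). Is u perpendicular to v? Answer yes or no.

no

u · v = 5·(-1) + (-5)·(-6) + 1·(-2) + 6·(-5) = -5 + 30 - 2 - 30 = -7
Nonzero, so the vectors are not orthogonal.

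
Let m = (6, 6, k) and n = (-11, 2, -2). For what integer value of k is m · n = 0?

m · n = 6·(-11) + 6·2 + k·(-2) = -54 - 2k
Set equal to 0: -2k = 54, so k = -27.

-27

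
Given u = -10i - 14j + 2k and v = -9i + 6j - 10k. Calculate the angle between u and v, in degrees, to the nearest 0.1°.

93.1

u · v = (-10)·(-9) + (-14)·6 + 2·(-10) = 90 - 84 - 20 = -14
|u|² = 100 + 196 + 4 = 300,  |u| = √300 ≈ 17.320508
|v|² = 81 + 36 + 100 = 217,  |v| = √217 ≈ 14.730920
cos θ = -14 / (17.320508 · 14.730920) ≈ -0.05487
θ = arccos(-0.05487) ≈ 93.1°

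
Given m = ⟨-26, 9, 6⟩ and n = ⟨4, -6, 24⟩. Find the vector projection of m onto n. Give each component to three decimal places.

(-0.089, 0.134, -0.535)

m · n = (-26)·4 + 9·(-6) + 6·24 = -104 - 54 + 144 = -14
|n|² = 16 + 36 + 576 = 628
proj_n m = (-14/628) · (4, -6, 24) ≈ (-0.089, 0.134, -0.535)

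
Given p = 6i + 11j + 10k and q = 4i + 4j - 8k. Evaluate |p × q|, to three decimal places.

i: 11·(-8) - 10·4 = -88 - 40 = -128
j: 10·4 - 6·(-8) = 40 - (-48) = 88
k: 6·4 - 11·4 = 24 - 44 = -20
p × q = (-128, 88, -20)
|p × q| = √((-128)² + 88² + (-20)²) = √24528 ≈ 156.6142

156.614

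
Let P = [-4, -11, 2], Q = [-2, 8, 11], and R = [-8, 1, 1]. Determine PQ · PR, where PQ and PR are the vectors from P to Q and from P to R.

211

PQ = Q − P = (2, 19, 9)
PR = R − P = (-4, 12, -1)
PQ · PR = 2·(-4) + 19·12 + 9·(-1) = -8 + 228 - 9 = 211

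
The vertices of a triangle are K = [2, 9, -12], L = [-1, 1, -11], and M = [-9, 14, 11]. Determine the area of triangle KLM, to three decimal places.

KL = (-3, -8, 1),  KM = (-11, 5, 23)
i: (-8)·23 - 1·5 = -184 - 5 = -189
j: 1·(-11) - (-3)·23 = -11 - (-69) = 58
k: (-3)·5 - (-8)·(-11) = -15 - 88 = -103
KL × KM = (-189, 58, -103)
|KL × KM| = √49694 ≈ 222.9215
area = ½ · 222.9215 ≈ 111.461

111.461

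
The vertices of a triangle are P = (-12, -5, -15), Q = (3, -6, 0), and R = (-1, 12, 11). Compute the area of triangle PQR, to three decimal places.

PQ = (15, -1, 15),  PR = (11, 17, 26)
i: (-1)·26 - 15·17 = -26 - 255 = -281
j: 15·11 - 15·26 = 165 - 390 = -225
k: 15·17 - (-1)·11 = 255 - (-11) = 266
PQ × PR = (-281, -225, 266)
|PQ × PR| = √200342 ≈ 447.5958
area = ½ · 447.5958 ≈ 223.798

223.798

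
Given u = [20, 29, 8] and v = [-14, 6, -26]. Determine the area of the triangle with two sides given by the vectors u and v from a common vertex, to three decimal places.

i: 29·(-26) - 8·6 = -754 - 48 = -802
j: 8·(-14) - 20·(-26) = -112 - (-520) = 408
k: 20·6 - 29·(-14) = 120 - (-406) = 526
u × v = (-802, 408, 526)
|u × v| = √((-802)² + 408² + 526²) = √1086344 ≈ 1042.2783
area = ½ · 1042.2783 ≈ 521.139

521.139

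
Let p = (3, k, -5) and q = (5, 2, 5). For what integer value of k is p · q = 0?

p · q = 3·5 + k·2 + (-5)·5 = -10 + 2k
Set equal to 0: 2k = 10, so k = 5.

5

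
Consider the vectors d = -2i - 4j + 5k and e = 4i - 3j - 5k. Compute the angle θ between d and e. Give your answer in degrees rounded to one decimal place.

116.3

d · e = (-2)·4 + (-4)·(-3) + 5·(-5) = -8 + 12 - 25 = -21
|d|² = 4 + 16 + 25 = 45,  |d| = √45 ≈ 6.708204
|e|² = 16 + 9 + 25 = 50,  |e| = √50 ≈ 7.071068
cos θ = -21 / (6.708204 · 7.071068) ≈ -0.44272
θ = arccos(-0.44272) ≈ 116.3°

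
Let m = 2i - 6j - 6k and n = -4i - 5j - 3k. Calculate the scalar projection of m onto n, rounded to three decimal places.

m · n = 2·(-4) + (-6)·(-5) + (-6)·(-3) = -8 + 30 + 18 = 40
|n| = √(16 + 25 + 9) = √50 ≈ 7.0711
comp_n m = 40 / √50 ≈ 5.657

5.657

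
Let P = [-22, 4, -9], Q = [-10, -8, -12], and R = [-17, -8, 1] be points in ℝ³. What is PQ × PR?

PQ = (12, -12, -3)
PR = (5, -12, 10)
i: (-12)·10 - (-3)·(-12) = -120 - 36 = -156
j: (-3)·5 - 12·10 = -15 - 120 = -135
k: 12·(-12) - (-12)·5 = -144 - (-60) = -84
PQ × PR = (-156, -135, -84)

(-156, -135, -84)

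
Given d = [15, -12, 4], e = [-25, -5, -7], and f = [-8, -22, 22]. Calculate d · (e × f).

-9192

e × f:
i: (-5)·22 - (-7)·(-22) = -110 - 154 = -264
j: (-7)·(-8) - (-25)·22 = 56 - (-550) = 606
k: (-25)·(-22) - (-5)·(-8) = 550 - 40 = 510
e × f = (-264, 606, 510)
d · (e × f) = 15·(-264) + (-12)·606 + 4·510 = -3960 - 7272 + 2040 = -9192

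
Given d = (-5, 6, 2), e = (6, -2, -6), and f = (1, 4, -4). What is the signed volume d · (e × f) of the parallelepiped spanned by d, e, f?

e × f:
i: (-2)·(-4) - (-6)·4 = 8 - (-24) = 32
j: (-6)·1 - 6·(-4) = -6 - (-24) = 18
k: 6·4 - (-2)·1 = 24 - (-2) = 26
e × f = (32, 18, 26)
d · (e × f) = (-5)·32 + 6·18 + 2·26 = -160 + 108 + 52 = 0

0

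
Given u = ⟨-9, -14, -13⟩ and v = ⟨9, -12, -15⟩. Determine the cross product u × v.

i: (-14)·(-15) - (-13)·(-12) = 210 - 156 = 54
j: (-13)·9 - (-9)·(-15) = -117 - 135 = -252
k: (-9)·(-12) - (-14)·9 = 108 - (-126) = 234
u × v = (54, -252, 234)

(54, -252, 234)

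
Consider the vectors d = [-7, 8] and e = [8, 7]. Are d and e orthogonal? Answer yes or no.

d · e = (-7)·8 + 8·7 = -56 + 56 = 0
Zero, so the vectors are orthogonal.

yes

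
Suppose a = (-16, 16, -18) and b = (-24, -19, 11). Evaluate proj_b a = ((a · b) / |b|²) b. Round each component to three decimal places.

(2.677, 2.119, -1.227)

a · b = (-16)·(-24) + 16·(-19) + (-18)·11 = 384 - 304 - 198 = -118
|b|² = 576 + 361 + 121 = 1058
proj_b a = (-118/1058) · (-24, -19, 11) ≈ (2.677, 2.119, -1.227)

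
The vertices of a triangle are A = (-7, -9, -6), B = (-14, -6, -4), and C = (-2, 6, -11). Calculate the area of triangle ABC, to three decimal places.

65.288

AB = (-7, 3, 2),  AC = (5, 15, -5)
i: 3·(-5) - 2·15 = -15 - 30 = -45
j: 2·5 - (-7)·(-5) = 10 - 35 = -25
k: (-7)·15 - 3·5 = -105 - 15 = -120
AB × AC = (-45, -25, -120)
|AB × AC| = √17050 ≈ 130.5756
area = ½ · 130.5756 ≈ 65.288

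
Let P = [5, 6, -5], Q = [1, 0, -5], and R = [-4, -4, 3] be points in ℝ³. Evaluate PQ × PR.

PQ = (-4, -6, 0)
PR = (-9, -10, 8)
i: (-6)·8 - 0·(-10) = -48 - 0 = -48
j: 0·(-9) - (-4)·8 = 0 - (-32) = 32
k: (-4)·(-10) - (-6)·(-9) = 40 - 54 = -14
PQ × PR = (-48, 32, -14)

(-48, 32, -14)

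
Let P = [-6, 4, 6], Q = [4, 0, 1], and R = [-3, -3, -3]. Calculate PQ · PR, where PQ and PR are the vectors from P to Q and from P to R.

PQ = Q − P = (10, -4, -5)
PR = R − P = (3, -7, -9)
PQ · PR = 10·3 + (-4)·(-7) + (-5)·(-9) = 30 + 28 + 45 = 103

103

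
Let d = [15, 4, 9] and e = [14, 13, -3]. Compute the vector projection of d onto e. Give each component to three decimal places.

d · e = 15·14 + 4·13 + 9·(-3) = 210 + 52 - 27 = 235
|e|² = 196 + 169 + 9 = 374
proj_e d = (235/374) · (14, 13, -3) ≈ (8.797, 8.168, -1.885)

(8.797, 8.168, -1.885)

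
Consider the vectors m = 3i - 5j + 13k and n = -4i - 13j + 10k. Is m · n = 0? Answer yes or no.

no

m · n = 3·(-4) + (-5)·(-13) + 13·10 = -12 + 65 + 130 = 183
Nonzero, so the vectors are not orthogonal.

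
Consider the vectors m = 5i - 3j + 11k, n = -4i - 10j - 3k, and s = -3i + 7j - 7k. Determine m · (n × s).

n × s:
i: (-10)·(-7) - (-3)·7 = 70 - (-21) = 91
j: (-3)·(-3) - (-4)·(-7) = 9 - 28 = -19
k: (-4)·7 - (-10)·(-3) = -28 - 30 = -58
n × s = (91, -19, -58)
m · (n × s) = 5·91 + (-3)·(-19) + 11·(-58) = 455 + 57 - 638 = -126

-126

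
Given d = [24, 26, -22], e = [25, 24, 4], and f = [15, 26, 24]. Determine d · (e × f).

-9092

e × f:
i: 24·24 - 4·26 = 576 - 104 = 472
j: 4·15 - 25·24 = 60 - 600 = -540
k: 25·26 - 24·15 = 650 - 360 = 290
e × f = (472, -540, 290)
d · (e × f) = 24·472 + 26·(-540) + (-22)·290 = 11328 - 14040 - 6380 = -9092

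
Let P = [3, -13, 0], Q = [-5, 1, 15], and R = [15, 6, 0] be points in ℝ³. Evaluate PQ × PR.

(-285, 180, -320)

PQ = (-8, 14, 15)
PR = (12, 19, 0)
i: 14·0 - 15·19 = 0 - 285 = -285
j: 15·12 - (-8)·0 = 180 - 0 = 180
k: (-8)·19 - 14·12 = -152 - 168 = -320
PQ × PR = (-285, 180, -320)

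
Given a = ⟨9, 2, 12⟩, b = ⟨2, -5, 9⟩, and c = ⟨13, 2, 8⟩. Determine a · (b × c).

b × c:
i: (-5)·8 - 9·2 = -40 - 18 = -58
j: 9·13 - 2·8 = 117 - 16 = 101
k: 2·2 - (-5)·13 = 4 - (-65) = 69
b × c = (-58, 101, 69)
a · (b × c) = 9·(-58) + 2·101 + 12·69 = -522 + 202 + 828 = 508

508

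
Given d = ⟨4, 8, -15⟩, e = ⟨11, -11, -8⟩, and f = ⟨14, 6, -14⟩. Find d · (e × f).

e × f:
i: (-11)·(-14) - (-8)·6 = 154 - (-48) = 202
j: (-8)·14 - 11·(-14) = -112 - (-154) = 42
k: 11·6 - (-11)·14 = 66 - (-154) = 220
e × f = (202, 42, 220)
d · (e × f) = 4·202 + 8·42 + (-15)·220 = 808 + 336 - 3300 = -2156

-2156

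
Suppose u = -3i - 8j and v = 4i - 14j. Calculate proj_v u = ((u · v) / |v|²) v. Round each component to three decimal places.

(1.887, -6.604)

u · v = (-3)·4 + (-8)·(-14) = -12 + 112 = 100
|v|² = 16 + 196 = 212
proj_v u = (100/212) · (4, -14) ≈ (1.887, -6.604)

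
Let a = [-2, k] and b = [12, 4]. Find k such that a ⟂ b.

6

a · b = (-2)·12 + k·4 = -24 + 4k
Set equal to 0: 4k = 24, so k = 6.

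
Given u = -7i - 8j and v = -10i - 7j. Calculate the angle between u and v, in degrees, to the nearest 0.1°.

u · v = (-7)·(-10) + (-8)·(-7) = 70 + 56 = 126
|u|² = 49 + 64 = 113,  |u| = √113 ≈ 10.630146
|v|² = 100 + 49 = 149,  |v| = √149 ≈ 12.206556
cos θ = 126 / (10.630146 · 12.206556) ≈ 0.97104
θ = arccos(0.97104) ≈ 13.8°

13.8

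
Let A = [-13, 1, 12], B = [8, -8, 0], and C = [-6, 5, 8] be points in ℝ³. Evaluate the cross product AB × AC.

(84, 0, 147)

AB = (21, -9, -12)
AC = (7, 4, -4)
i: (-9)·(-4) - (-12)·4 = 36 - (-48) = 84
j: (-12)·7 - 21·(-4) = -84 - (-84) = 0
k: 21·4 - (-9)·7 = 84 - (-63) = 147
AB × AC = (84, 0, 147)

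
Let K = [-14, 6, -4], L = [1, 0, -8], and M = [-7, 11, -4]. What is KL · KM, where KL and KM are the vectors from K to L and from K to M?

KL = L − K = (15, -6, -4)
KM = M − K = (7, 5, 0)
KL · KM = 15·7 + (-6)·5 + (-4)·0 = 105 - 30 + 0 = 75

75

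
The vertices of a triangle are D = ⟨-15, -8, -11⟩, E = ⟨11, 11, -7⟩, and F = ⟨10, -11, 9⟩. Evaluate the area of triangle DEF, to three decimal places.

398.708

DE = (26, 19, 4),  DF = (25, -3, 20)
i: 19·20 - 4·(-3) = 380 - (-12) = 392
j: 4·25 - 26·20 = 100 - 520 = -420
k: 26·(-3) - 19·25 = -78 - 475 = -553
DE × DF = (392, -420, -553)
|DE × DF| = √635873 ≈ 797.4165
area = ½ · 797.4165 ≈ 398.708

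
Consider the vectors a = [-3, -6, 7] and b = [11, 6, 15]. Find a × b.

i: (-6)·15 - 7·6 = -90 - 42 = -132
j: 7·11 - (-3)·15 = 77 - (-45) = 122
k: (-3)·6 - (-6)·11 = -18 - (-66) = 48
a × b = (-132, 122, 48)

(-132, 122, 48)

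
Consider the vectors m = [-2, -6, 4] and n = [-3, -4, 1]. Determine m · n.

34

m · n = (-2)·(-3) + (-6)·(-4) + 4·1 = 6 + 24 + 4 = 34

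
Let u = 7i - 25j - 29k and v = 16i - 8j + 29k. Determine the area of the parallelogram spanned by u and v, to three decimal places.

1216.172

i: (-25)·29 - (-29)·(-8) = -725 - 232 = -957
j: (-29)·16 - 7·29 = -464 - 203 = -667
k: 7·(-8) - (-25)·16 = -56 - (-400) = 344
u × v = (-957, -667, 344)
|u × v| = √((-957)² + (-667)² + 344²) = √1479074 ≈ 1216.1719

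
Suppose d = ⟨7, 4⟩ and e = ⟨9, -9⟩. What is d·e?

d · e = 7·9 + 4·(-9) = 63 - 36 = 27

27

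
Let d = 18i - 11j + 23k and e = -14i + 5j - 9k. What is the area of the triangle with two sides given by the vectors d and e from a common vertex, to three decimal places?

86.533

i: (-11)·(-9) - 23·5 = 99 - 115 = -16
j: 23·(-14) - 18·(-9) = -322 - (-162) = -160
k: 18·5 - (-11)·(-14) = 90 - 154 = -64
d × e = (-16, -160, -64)
|d × e| = √((-16)² + (-160)² + (-64)²) = √29952 ≈ 173.0665
area = ½ · 173.0665 ≈ 86.533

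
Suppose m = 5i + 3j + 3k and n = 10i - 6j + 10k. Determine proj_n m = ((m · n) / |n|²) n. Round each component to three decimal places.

m · n = 5·10 + 3·(-6) + 3·10 = 50 - 18 + 30 = 62
|n|² = 100 + 36 + 100 = 236
proj_n m = (62/236) · (10, -6, 10) ≈ (2.627, -1.576, 2.627)

(2.627, -1.576, 2.627)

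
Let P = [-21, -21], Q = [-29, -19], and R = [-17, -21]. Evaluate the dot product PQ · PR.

PQ = Q − P = (-8, 2)
PR = R − P = (4, 0)
PQ · PR = (-8)·4 + 2·0 = -32 + 0 = -32

-32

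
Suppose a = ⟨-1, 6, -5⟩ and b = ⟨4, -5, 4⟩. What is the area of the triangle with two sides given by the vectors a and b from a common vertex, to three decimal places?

i: 6·4 - (-5)·(-5) = 24 - 25 = -1
j: (-5)·4 - (-1)·4 = -20 - (-4) = -16
k: (-1)·(-5) - 6·4 = 5 - 24 = -19
a × b = (-1, -16, -19)
|a × b| = √((-1)² + (-16)² + (-19)²) = √618 ≈ 24.8596
area = ½ · 24.8596 ≈ 12.430

12.430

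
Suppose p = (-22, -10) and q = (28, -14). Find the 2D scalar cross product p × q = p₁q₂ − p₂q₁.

(-22)·(-14) - (-10)·28 = 308 - (-280) = 588

588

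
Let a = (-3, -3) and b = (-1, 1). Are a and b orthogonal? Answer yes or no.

yes

a · b = (-3)·(-1) + (-3)·1 = 3 - 3 = 0
Zero, so the vectors are orthogonal.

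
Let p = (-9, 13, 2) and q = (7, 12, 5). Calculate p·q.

103

p · q = (-9)·7 + 13·12 + 2·5 = -63 + 156 + 10 = 103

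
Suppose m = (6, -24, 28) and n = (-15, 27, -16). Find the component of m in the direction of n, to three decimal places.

m · n = 6·(-15) + (-24)·27 + 28·(-16) = -90 - 648 - 448 = -1186
|n| = √(225 + 729 + 256) = √1210 ≈ 34.7851
comp_n m = -1186 / √1210 ≈ -34.095

-34.095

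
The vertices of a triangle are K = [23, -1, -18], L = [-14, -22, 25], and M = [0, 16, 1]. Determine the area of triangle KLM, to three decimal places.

805.487

KL = (-37, -21, 43),  KM = (-23, 17, 19)
i: (-21)·19 - 43·17 = -399 - 731 = -1130
j: 43·(-23) - (-37)·19 = -989 - (-703) = -286
k: (-37)·17 - (-21)·(-23) = -629 - 483 = -1112
KL × KM = (-1130, -286, -1112)
|KL × KM| = √2595240 ≈ 1610.9749
area = ½ · 1610.9749 ≈ 805.487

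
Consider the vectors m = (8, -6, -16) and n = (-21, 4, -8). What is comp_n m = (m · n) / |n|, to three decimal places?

m · n = 8·(-21) + (-6)·4 + (-16)·(-8) = -168 - 24 + 128 = -64
|n| = √(441 + 16 + 64) = √521 ≈ 22.8254
comp_n m = -64 / √521 ≈ -2.804

-2.804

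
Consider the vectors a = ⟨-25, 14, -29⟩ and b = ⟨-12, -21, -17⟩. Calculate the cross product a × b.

(-847, -77, 693)

i: 14·(-17) - (-29)·(-21) = -238 - 609 = -847
j: (-29)·(-12) - (-25)·(-17) = 348 - 425 = -77
k: (-25)·(-21) - 14·(-12) = 525 - (-168) = 693
a × b = (-847, -77, 693)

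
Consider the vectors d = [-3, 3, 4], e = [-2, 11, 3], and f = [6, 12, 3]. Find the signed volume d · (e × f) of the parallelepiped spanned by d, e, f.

e × f:
i: 11·3 - 3·12 = 33 - 36 = -3
j: 3·6 - (-2)·3 = 18 - (-6) = 24
k: (-2)·12 - 11·6 = -24 - 66 = -90
e × f = (-3, 24, -90)
d · (e × f) = (-3)·(-3) + 3·24 + 4·(-90) = 9 + 72 - 360 = -279

-279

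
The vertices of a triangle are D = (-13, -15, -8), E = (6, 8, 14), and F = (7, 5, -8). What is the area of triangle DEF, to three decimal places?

313.688

DE = (19, 23, 22),  DF = (20, 20, 0)
i: 23·0 - 22·20 = 0 - 440 = -440
j: 22·20 - 19·0 = 440 - 0 = 440
k: 19·20 - 23·20 = 380 - 460 = -80
DE × DF = (-440, 440, -80)
|DE × DF| = √393600 ≈ 627.3755
area = ½ · 627.3755 ≈ 313.688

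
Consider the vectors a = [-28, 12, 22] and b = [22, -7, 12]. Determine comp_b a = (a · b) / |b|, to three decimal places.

-16.757

a · b = (-28)·22 + 12·(-7) + 22·12 = -616 - 84 + 264 = -436
|b| = √(484 + 49 + 144) = √677 ≈ 26.0192
comp_b a = -436 / √677 ≈ -16.757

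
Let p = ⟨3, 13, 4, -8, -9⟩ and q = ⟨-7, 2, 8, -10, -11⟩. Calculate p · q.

216

p · q = 3·(-7) + 13·2 + 4·8 + (-8)·(-10) + (-9)·(-11) = -21 + 26 + 32 + 80 + 99 = 216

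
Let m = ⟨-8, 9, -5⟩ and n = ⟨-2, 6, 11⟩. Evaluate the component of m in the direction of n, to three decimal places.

1.182

m · n = (-8)·(-2) + 9·6 + (-5)·11 = 16 + 54 - 55 = 15
|n| = √(4 + 36 + 121) = √161 ≈ 12.6886
comp_n m = 15 / √161 ≈ 1.182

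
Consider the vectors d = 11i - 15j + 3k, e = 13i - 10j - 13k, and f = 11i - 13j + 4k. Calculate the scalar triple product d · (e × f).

e × f:
i: (-10)·4 - (-13)·(-13) = -40 - 169 = -209
j: (-13)·11 - 13·4 = -143 - 52 = -195
k: 13·(-13) - (-10)·11 = -169 - (-110) = -59
e × f = (-209, -195, -59)
d · (e × f) = 11·(-209) + (-15)·(-195) + 3·(-59) = -2299 + 2925 - 177 = 449

449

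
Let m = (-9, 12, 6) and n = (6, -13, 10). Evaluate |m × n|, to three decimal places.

i: 12·10 - 6·(-13) = 120 - (-78) = 198
j: 6·6 - (-9)·10 = 36 - (-90) = 126
k: (-9)·(-13) - 12·6 = 117 - 72 = 45
m × n = (198, 126, 45)
|m × n| = √(198² + 126² + 45²) = √57105 ≈ 238.9665

238.967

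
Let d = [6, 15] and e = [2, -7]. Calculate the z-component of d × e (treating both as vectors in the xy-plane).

-72

6·(-7) - 15·2 = -42 - 30 = -72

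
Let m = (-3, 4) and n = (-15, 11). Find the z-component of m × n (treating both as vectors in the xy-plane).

27

(-3)·11 - 4·(-15) = -33 - (-60) = 27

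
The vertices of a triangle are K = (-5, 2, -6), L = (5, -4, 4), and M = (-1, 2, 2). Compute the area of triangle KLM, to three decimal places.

33.466

KL = (10, -6, 10),  KM = (4, 0, 8)
i: (-6)·8 - 10·0 = -48 - 0 = -48
j: 10·4 - 10·8 = 40 - 80 = -40
k: 10·0 - (-6)·4 = 0 - (-24) = 24
KL × KM = (-48, -40, 24)
|KL × KM| = √4480 ≈ 66.9328
area = ½ · 66.9328 ≈ 33.466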